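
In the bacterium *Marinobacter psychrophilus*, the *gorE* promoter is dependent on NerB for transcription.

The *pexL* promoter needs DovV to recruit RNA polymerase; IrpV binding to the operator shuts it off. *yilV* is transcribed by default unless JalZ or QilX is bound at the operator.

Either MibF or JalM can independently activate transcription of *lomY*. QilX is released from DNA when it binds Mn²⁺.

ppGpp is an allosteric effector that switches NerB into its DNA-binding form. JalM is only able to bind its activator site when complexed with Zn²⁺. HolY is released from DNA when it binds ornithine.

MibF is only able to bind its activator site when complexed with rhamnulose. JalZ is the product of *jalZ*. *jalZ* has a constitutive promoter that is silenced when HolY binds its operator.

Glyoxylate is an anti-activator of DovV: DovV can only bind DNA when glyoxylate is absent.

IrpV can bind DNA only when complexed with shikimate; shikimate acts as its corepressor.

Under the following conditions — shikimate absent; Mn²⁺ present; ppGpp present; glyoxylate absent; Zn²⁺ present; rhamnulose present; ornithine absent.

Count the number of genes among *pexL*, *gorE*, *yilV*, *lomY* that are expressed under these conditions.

4

Shikimate is absent, so IrpV is inactive.
Glyoxylate is absent, so DovV is active.
No repressor is bound and DovV is active, so *pexL* is transcribed.
→ *pexL* is ON.
ppGpp is present, so NerB is active.
No repressor is bound and NerB is active, so *gorE* is transcribed.
→ *gorE* is ON.
Ornithine is absent, so HolY is active.
With repressor HolY bound, *jalZ* is not transcribed.
So JalZ is not produced.
Mn²⁺ is present, so QilX is inactive.
With no repressor bound, *yilV* is transcribed.
→ *yilV* is ON.
Rhamnulose is present, so MibF is active.
Zn²⁺ is present, so JalM is active.
Activator MibF is present, so *lomY* is transcribed.
→ *lomY* is ON.
4 of the 4 genes are transcribed.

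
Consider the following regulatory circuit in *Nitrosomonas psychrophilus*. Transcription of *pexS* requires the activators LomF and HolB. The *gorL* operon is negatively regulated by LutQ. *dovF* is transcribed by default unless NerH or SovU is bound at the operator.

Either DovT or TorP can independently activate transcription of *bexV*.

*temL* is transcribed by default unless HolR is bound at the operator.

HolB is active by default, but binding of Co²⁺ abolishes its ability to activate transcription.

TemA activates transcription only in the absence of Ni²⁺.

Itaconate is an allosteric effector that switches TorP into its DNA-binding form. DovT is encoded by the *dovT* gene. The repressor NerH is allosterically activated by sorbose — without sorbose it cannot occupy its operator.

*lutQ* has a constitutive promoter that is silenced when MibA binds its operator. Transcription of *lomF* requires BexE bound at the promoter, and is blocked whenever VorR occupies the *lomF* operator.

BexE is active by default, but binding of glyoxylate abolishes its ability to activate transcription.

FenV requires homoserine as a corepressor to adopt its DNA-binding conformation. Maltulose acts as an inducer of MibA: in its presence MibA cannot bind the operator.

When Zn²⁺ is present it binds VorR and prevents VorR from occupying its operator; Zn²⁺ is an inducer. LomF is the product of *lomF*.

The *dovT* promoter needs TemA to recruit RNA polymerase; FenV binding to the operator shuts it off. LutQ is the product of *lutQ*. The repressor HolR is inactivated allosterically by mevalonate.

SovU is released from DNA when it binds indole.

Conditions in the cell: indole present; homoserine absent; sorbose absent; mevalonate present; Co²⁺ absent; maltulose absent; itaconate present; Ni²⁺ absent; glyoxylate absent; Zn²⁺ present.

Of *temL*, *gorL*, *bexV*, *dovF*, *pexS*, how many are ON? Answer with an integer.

5

Mevalonate is present, so HolR is inactive.
With no repressor bound, *temL* is transcribed.
→ *temL* is ON.
Maltulose is absent, so MibA is active.
With repressor MibA bound, *lutQ* is not transcribed.
So LutQ is not produced.
With no repressor bound, *gorL* is transcribed.
→ *gorL* is ON.
Homoserine is absent, so FenV is inactive.
Ni²⁺ is absent, so TemA is active.
No repressor is bound and TemA is active, so *dovT* is transcribed.
So DovT is produced and active.
Itaconate is present, so TorP is active.
Activator DovT is present, so *bexV* is transcribed.
→ *bexV* is ON.
Sorbose is absent, so NerH is inactive.
Indole is present, so SovU is inactive.
With no repressor bound, *dovF* is transcribed.
→ *dovF* is ON.
Zn²⁺ is present, so VorR is inactive.
Glyoxylate is absent, so BexE is active.
No repressor is bound and BexE is active, so *lomF* is transcribed.
So LomF is produced and active.
Co²⁺ is absent, so HolB is active.
No repressor is bound and LomF and HolB are active, so *pexS* is transcribed.
→ *pexS* is ON.
5 of the 5 genes are transcribed.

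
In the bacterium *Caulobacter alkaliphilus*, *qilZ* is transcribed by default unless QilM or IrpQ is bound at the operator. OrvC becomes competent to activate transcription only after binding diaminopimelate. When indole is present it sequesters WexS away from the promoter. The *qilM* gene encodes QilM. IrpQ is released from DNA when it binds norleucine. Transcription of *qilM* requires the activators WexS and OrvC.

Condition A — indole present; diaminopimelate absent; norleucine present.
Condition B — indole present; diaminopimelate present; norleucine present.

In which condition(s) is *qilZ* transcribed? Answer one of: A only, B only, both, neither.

Condition A:
Indole is present, so WexS is inactive.
Diaminopimelate is absent, so OrvC is inactive.
Required activator WexS is absent, so *qilM* is not transcribed.
So QilM is not produced.
Norleucine is present, so IrpQ is inactive.
With no repressor bound, *qilZ* is transcribed.
→ *qilZ* is ON in A.
Condition B:
Indole is present, so WexS is inactive.
Diaminopimelate is present, so OrvC is active.
Required activator WexS is absent, so *qilM* is not transcribed.
So QilM is not produced.
Norleucine is present, so IrpQ is inactive.
With no repressor bound, *qilZ* is transcribed.
→ *qilZ* is ON in B.

both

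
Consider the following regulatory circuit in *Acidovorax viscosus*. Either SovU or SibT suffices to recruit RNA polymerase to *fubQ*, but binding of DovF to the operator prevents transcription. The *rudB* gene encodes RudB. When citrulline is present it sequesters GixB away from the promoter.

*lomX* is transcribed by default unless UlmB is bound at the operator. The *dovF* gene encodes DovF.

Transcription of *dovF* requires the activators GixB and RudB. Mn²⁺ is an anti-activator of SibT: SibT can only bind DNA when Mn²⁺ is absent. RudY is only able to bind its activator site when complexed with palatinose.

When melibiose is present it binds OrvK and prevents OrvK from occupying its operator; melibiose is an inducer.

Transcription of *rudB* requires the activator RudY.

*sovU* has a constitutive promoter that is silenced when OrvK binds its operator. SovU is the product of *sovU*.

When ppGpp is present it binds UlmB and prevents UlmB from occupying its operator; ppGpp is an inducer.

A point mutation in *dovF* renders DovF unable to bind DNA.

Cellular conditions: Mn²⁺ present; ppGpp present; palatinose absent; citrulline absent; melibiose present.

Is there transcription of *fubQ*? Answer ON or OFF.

ON

Melibiose is present, so OrvK is inactive.
With no repressor bound, *sovU* is transcribed.
So SovU is produced and active.
Mn²⁺ is present, so SibT is inactive.
DovF is non-functional in this strain, so it has no effect.
Activator SovU is present, so *fubQ* is transcribed.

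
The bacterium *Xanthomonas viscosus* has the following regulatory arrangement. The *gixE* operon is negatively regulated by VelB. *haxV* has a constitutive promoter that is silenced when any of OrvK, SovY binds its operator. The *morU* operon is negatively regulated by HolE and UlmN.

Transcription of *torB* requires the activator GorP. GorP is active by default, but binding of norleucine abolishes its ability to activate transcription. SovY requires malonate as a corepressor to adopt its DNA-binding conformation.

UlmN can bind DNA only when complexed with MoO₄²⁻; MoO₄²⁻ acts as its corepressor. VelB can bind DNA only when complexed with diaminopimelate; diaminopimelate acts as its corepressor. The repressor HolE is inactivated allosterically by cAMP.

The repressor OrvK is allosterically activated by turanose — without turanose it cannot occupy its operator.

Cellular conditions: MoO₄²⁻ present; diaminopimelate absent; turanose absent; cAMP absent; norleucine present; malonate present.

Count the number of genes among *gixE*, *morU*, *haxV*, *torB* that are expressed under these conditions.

Diaminopimelate is absent, so VelB is inactive.
With no repressor bound, *gixE* is transcribed.
→ *gixE* is ON.
cAMP is absent, so HolE is active.
MoO₄²⁻ is present, so UlmN is active.
With repressor HolE bound, *morU* is not transcribed.
→ *morU* is OFF.
Turanose is absent, so OrvK is inactive.
Malonate is present, so SovY is active.
With repressor SovY bound, *haxV* is not transcribed.
→ *haxV* is OFF.
Norleucine is present, so GorP is inactive.
Required activator GorP is absent, so *torB* is not transcribed.
→ *torB* is OFF.
1 of the 4 genes is transcribed.

1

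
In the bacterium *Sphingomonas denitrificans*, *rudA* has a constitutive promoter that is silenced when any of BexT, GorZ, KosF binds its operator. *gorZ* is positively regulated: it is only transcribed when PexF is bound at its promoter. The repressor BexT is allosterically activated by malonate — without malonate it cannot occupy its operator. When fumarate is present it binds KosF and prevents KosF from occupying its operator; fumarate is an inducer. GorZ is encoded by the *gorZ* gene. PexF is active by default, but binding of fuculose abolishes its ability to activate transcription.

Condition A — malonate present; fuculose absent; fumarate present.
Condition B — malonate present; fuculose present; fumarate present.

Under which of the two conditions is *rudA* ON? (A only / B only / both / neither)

neither

Condition A:
Malonate is present, so BexT is active.
Fuculose is absent, so PexF is active.
No repressor is bound and PexF is active, so *gorZ* is transcribed.
So GorZ is produced and active.
Fumarate is present, so KosF is inactive.
With repressor BexT bound, *rudA* is not transcribed.
→ *rudA* is OFF in A.
Condition B:
Malonate is present, so BexT is active.
Fuculose is present, so PexF is inactive.
Required activator PexF is absent, so *gorZ* is not transcribed.
So GorZ is not produced.
Fumarate is present, so KosF is inactive.
With repressor BexT bound, *rudA* is not transcribed.
→ *rudA* is OFF in B.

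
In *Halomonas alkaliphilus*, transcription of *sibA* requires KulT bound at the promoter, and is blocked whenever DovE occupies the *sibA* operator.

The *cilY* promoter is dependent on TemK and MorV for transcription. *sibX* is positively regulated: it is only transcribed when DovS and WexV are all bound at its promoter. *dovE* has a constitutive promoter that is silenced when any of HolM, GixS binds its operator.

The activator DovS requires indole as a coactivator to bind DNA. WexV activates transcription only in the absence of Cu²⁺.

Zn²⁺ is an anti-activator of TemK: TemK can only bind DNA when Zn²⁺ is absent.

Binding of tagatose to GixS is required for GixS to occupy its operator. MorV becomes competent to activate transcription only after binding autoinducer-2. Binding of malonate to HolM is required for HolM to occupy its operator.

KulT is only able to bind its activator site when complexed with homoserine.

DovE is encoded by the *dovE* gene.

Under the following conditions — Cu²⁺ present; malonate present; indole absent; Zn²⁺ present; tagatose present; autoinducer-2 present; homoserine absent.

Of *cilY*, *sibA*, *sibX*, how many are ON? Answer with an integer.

Zn²⁺ is present, so TemK is inactive.
Autoinducer-2 is present, so MorV is active.
Required activator TemK is absent, so *cilY* is not transcribed.
→ *cilY* is OFF.
Homoserine is absent, so KulT is inactive.
Malonate is present, so HolM is active.
Tagatose is present, so GixS is active.
With repressor HolM bound, *dovE* is not transcribed.
So DovE is not produced.
Required activator KulT is absent, so *sibA* is not transcribed.
→ *sibA* is OFF.
Indole is absent, so DovS is inactive.
Cu²⁺ is present, so WexV is inactive.
Required activator DovS is absent, so *sibX* is not transcribed.
→ *sibX* is OFF.
0 of the 3 genes are transcribed.

0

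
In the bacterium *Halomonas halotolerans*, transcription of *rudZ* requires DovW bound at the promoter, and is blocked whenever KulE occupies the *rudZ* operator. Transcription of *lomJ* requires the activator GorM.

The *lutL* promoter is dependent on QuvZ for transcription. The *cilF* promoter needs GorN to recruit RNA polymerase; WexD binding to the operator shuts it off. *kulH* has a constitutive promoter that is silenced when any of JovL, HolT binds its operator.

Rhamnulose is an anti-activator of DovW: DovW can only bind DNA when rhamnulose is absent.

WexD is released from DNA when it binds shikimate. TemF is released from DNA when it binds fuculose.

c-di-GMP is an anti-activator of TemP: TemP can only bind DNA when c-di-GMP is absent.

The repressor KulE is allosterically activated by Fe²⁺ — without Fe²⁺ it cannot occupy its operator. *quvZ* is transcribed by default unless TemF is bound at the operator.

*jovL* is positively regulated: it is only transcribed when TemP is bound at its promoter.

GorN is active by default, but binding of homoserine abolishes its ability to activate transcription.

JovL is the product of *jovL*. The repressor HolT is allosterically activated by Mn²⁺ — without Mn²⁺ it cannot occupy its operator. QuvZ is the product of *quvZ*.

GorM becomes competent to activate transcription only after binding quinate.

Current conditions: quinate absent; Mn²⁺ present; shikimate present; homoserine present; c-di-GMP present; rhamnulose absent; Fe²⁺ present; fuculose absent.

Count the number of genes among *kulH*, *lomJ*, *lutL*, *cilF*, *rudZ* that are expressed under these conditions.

0

c-di-GMP is present, so TemP is inactive.
Required activator TemP is absent, so *jovL* is not transcribed.
So JovL is not produced.
Mn²⁺ is present, so HolT is active.
With repressor HolT bound, *kulH* is not transcribed.
→ *kulH* is OFF.
Quinate is absent, so GorM is inactive.
Required activator GorM is absent, so *lomJ* is not transcribed.
→ *lomJ* is OFF.
Fuculose is absent, so TemF is active.
With repressor TemF bound, *quvZ* is not transcribed.
So QuvZ is not produced.
Required activator QuvZ is absent, so *lutL* is not transcribed.
→ *lutL* is OFF.
Homoserine is present, so GorN is inactive.
Shikimate is present, so WexD is inactive.
Required activator GorN is absent, so *cilF* is not transcribed.
→ *cilF* is OFF.
Rhamnulose is absent, so DovW is active.
Fe²⁺ is present, so KulE is active.
With repressor KulE bound, *rudZ* is not transcribed.
→ *rudZ* is OFF.
0 of the 5 genes are transcribed.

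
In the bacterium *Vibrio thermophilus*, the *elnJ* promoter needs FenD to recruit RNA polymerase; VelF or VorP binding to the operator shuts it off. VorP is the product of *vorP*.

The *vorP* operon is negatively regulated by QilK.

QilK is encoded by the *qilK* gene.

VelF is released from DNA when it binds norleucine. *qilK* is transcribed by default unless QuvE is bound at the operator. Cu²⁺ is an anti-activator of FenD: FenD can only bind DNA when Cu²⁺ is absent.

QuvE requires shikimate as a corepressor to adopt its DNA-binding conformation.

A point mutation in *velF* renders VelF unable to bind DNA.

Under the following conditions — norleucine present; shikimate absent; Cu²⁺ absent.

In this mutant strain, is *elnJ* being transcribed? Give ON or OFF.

ON

VelF is non-functional in this strain, so it has no effect.
Cu²⁺ is absent, so FenD is active.
Shikimate is absent, so QuvE is inactive.
With no repressor bound, *qilK* is transcribed.
So QilK is produced and active.
With repressor QilK bound, *vorP* is not transcribed.
So VorP is not produced.
No repressor is bound and FenD is active, so *elnJ* is transcribed.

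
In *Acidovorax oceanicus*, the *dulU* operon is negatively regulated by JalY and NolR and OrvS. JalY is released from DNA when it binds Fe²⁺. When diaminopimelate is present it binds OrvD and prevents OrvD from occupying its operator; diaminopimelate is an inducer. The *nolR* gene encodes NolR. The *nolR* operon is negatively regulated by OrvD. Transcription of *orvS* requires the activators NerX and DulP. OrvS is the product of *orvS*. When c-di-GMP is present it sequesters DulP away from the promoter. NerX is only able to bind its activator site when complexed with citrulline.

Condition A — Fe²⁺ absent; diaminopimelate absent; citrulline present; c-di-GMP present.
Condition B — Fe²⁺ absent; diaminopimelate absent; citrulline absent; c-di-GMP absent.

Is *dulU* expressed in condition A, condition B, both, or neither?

Condition A:
Fe²⁺ is absent, so JalY is active.
Diaminopimelate is absent, so OrvD is active.
With repressor OrvD bound, *nolR* is not transcribed.
So NolR is not produced.
Citrulline is present, so NerX is active.
c-di-GMP is present, so DulP is inactive.
Required activator DulP is absent, so *orvS* is not transcribed.
So OrvS is not produced.
With repressor JalY bound, *dulU* is not transcribed.
→ *dulU* is OFF in A.
Condition B:
Fe²⁺ is absent, so JalY is active.
Diaminopimelate is absent, so OrvD is active.
With repressor OrvD bound, *nolR* is not transcribed.
So NolR is not produced.
Citrulline is absent, so NerX is inactive.
c-di-GMP is absent, so DulP is active.
Required activator NerX is absent, so *orvS* is not transcribed.
So OrvS is not produced.
With repressor JalY bound, *dulU* is not transcribed.
→ *dulU* is OFF in B.

neither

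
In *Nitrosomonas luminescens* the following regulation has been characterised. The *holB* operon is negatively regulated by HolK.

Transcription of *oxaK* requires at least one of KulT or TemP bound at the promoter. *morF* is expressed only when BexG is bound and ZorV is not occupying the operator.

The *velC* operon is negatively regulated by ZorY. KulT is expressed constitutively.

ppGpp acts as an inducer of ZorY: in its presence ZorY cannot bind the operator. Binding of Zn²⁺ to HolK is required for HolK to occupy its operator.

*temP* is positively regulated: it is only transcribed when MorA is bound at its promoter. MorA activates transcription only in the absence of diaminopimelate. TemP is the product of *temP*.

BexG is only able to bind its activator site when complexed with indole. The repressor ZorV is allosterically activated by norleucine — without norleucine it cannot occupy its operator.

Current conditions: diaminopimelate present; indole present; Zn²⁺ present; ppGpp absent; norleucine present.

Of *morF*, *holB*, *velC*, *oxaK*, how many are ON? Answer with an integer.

Indole is present, so BexG is active.
Norleucine is present, so ZorV is active.
With repressor ZorV bound, *morF* is not transcribed.
→ *morF* is OFF.
Zn²⁺ is present, so HolK is active.
With repressor HolK bound, *holB* is not transcribed.
→ *holB* is OFF.
ppGpp is absent, so ZorY is active.
With repressor ZorY bound, *velC* is not transcribed.
→ *velC* is OFF.
KulT is produced constitutively and is active.
Diaminopimelate is present, so MorA is inactive.
Required activator MorA is absent, so *temP* is not transcribed.
So TemP is not produced.
Activator KulT is present, so *oxaK* is transcribed.
→ *oxaK* is ON.
1 of the 4 genes is transcribed.

1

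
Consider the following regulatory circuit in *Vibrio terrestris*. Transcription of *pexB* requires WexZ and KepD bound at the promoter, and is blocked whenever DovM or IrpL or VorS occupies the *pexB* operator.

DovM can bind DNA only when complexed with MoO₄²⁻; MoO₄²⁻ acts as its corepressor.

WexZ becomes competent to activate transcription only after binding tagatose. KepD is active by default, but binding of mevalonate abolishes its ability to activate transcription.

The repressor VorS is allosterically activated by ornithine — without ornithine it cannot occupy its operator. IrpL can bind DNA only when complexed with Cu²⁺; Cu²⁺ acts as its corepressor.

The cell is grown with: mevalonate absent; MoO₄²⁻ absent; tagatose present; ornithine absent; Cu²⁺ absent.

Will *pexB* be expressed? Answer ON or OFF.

ON

MoO₄²⁻ is absent, so DovM is inactive.
Cu²⁺ is absent, so IrpL is inactive.
Tagatose is present, so WexZ is active.
Ornithine is absent, so VorS is inactive.
Mevalonate is absent, so KepD is active.
No repressor is bound and WexZ and KepD are active, so *pexB* is transcribed.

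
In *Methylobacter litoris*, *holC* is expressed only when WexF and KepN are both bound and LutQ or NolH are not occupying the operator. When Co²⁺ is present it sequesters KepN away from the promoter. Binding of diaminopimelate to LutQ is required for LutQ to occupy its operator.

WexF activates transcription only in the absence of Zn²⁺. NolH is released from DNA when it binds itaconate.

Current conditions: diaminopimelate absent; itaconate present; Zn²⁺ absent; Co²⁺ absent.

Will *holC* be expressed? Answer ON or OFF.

Diaminopimelate is absent, so LutQ is inactive.
Zn²⁺ is absent, so WexF is active.
Co²⁺ is absent, so KepN is active.
Itaconate is present, so NolH is inactive.
No repressor is bound and WexF and KepN are active, so *holC* is transcribed.

ON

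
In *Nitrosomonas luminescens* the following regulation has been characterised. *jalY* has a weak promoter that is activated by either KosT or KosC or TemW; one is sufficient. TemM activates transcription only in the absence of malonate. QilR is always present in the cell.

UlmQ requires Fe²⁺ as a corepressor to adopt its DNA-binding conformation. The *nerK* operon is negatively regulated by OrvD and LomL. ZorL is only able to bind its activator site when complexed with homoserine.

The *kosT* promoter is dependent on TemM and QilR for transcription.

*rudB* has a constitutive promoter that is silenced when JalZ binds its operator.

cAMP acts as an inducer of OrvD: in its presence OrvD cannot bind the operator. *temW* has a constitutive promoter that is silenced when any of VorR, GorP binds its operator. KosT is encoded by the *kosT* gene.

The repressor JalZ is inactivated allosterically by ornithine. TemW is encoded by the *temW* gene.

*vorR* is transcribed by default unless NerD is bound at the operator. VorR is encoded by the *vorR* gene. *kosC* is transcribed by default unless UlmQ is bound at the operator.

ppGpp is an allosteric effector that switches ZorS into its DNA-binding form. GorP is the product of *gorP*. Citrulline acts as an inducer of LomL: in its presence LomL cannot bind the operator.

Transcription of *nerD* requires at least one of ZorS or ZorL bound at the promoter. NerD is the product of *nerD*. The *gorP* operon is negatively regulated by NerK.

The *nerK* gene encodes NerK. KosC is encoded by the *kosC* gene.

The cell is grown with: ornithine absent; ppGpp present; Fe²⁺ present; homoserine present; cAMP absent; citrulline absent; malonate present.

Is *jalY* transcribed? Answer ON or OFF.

Malonate is present, so TemM is inactive.
QilR is produced constitutively and is active.
Required activator TemM is absent, so *kosT* is not transcribed.
So KosT is not produced.
Fe²⁺ is present, so UlmQ is active.
With repressor UlmQ bound, *kosC* is not transcribed.
So KosC is not produced.
ppGpp is present, so ZorS is active.
Homoserine is present, so ZorL is active.
Activator ZorS is present, so *nerD* is transcribed.
So NerD is produced and active.
With repressor NerD bound, *vorR* is not transcribed.
So VorR is not produced.
cAMP is absent, so OrvD is active.
Citrulline is absent, so LomL is active.
With repressor OrvD bound, *nerK* is not transcribed.
So NerK is not produced.
With no repressor bound, *gorP* is transcribed.
So GorP is produced and active.
With repressor GorP bound, *temW* is not transcribed.
So TemW is not produced.
No activator is available at the *jalY* promoter, so *jalY* is not transcribed.

OFF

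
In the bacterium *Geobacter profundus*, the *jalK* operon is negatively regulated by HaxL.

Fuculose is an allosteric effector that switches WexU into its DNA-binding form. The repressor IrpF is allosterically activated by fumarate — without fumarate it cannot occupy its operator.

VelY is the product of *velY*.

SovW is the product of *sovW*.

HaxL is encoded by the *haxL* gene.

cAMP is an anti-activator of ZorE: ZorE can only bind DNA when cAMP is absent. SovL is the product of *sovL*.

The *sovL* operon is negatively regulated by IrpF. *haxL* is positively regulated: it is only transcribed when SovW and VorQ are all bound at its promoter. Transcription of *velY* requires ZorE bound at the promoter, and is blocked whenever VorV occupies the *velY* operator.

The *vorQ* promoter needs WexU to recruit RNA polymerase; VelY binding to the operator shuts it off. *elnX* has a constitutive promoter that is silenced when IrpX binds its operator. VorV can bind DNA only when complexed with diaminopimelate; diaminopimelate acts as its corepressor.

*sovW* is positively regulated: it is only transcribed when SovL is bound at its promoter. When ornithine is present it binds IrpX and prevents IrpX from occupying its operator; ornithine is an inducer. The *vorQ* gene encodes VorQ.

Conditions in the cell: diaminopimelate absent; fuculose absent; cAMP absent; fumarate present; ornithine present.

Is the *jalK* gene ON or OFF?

ON

Fumarate is present, so IrpF is active.
With repressor IrpF bound, *sovL* is not transcribed.
So SovL is not produced.
Required activator SovL is absent, so *sovW* is not transcribed.
So SovW is not produced.
Fuculose is absent, so WexU is inactive.
cAMP is absent, so ZorE is active.
Diaminopimelate is absent, so VorV is inactive.
No repressor is bound and ZorE is active, so *velY* is transcribed.
So VelY is produced and active.
With repressor VelY bound, *vorQ* is not transcribed.
So VorQ is not produced.
Required activator SovW is absent, so *haxL* is not transcribed.
So HaxL is not produced.
With no repressor bound, *jalK* is transcribed.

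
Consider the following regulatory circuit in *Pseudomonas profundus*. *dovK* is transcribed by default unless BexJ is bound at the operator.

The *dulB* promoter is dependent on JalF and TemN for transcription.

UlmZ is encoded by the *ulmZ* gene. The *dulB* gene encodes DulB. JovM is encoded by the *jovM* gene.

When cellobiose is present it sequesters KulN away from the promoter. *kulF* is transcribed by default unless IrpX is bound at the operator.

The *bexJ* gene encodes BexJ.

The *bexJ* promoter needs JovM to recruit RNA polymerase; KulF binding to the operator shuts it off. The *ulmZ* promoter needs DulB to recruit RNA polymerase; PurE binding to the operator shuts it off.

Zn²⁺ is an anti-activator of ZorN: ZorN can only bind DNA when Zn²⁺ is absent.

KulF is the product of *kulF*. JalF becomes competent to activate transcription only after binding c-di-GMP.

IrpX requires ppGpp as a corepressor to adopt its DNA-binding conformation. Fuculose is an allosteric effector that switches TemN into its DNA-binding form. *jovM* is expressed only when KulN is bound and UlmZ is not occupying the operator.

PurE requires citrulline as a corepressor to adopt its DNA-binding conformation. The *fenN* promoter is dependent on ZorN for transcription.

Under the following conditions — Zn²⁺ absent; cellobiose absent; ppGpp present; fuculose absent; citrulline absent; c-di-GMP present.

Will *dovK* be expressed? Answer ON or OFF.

OFF

c-di-GMP is present, so JalF is active.
Fuculose is absent, so TemN is inactive.
Required activator TemN is absent, so *dulB* is not transcribed.
So DulB is not produced.
Citrulline is absent, so PurE is inactive.
Required activator DulB is absent, so *ulmZ* is not transcribed.
So UlmZ is not produced.
Cellobiose is absent, so KulN is active.
No repressor is bound and KulN is active, so *jovM* is transcribed.
So JovM is produced and active.
ppGpp is present, so IrpX is active.
With repressor IrpX bound, *kulF* is not transcribed.
So KulF is not produced.
No repressor is bound and JovM is active, so *bexJ* is transcribed.
So BexJ is produced and active.
With repressor BexJ bound, *dovK* is not transcribed.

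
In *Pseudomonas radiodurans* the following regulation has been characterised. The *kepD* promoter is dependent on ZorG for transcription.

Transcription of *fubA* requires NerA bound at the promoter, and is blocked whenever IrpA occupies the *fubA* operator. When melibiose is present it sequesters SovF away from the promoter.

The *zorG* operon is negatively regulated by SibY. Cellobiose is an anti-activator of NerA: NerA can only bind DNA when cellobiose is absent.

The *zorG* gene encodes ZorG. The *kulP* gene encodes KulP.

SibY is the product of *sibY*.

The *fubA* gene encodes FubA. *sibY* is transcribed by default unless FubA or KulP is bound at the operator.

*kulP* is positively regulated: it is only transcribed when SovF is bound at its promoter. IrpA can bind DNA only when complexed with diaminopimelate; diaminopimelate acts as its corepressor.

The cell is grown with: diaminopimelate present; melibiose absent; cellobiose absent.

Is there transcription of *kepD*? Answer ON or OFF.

ON

Diaminopimelate is present, so IrpA is active.
Cellobiose is absent, so NerA is active.
With repressor IrpA bound, *fubA* is not transcribed.
So FubA is not produced.
Melibiose is absent, so SovF is active.
No repressor is bound and SovF is active, so *kulP* is transcribed.
So KulP is produced and active.
With repressor KulP bound, *sibY* is not transcribed.
So SibY is not produced.
With no repressor bound, *zorG* is transcribed.
So ZorG is produced and active.
No repressor is bound and ZorG is active, so *kepD* is transcribed.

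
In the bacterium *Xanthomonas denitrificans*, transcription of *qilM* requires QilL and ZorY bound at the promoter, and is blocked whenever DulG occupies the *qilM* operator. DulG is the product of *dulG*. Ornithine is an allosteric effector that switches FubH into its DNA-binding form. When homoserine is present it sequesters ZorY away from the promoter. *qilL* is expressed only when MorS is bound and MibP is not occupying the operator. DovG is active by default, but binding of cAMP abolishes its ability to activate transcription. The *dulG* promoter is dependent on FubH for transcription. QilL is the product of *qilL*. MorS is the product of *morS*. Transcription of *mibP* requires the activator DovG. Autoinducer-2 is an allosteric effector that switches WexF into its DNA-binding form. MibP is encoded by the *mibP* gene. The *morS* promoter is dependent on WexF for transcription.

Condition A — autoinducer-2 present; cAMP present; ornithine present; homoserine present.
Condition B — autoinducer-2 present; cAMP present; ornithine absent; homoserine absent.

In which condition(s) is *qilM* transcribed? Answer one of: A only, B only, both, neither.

B only

Condition A:
Autoinducer-2 is present, so WexF is active.
No repressor is bound and WexF is active, so *morS* is transcribed.
So MorS is produced and active.
cAMP is present, so DovG is inactive.
Required activator DovG is absent, so *mibP* is not transcribed.
So MibP is not produced.
No repressor is bound and MorS is active, so *qilL* is transcribed.
So QilL is produced and active.
Ornithine is present, so FubH is active.
No repressor is bound and FubH is active, so *dulG* is transcribed.
So DulG is produced and active.
Homoserine is present, so ZorY is inactive.
With repressor DulG bound, *qilM* is not transcribed.
→ *qilM* is OFF in A.
Condition B:
Autoinducer-2 is present, so WexF is active.
No repressor is bound and WexF is active, so *morS* is transcribed.
So MorS is produced and active.
cAMP is present, so DovG is inactive.
Required activator DovG is absent, so *mibP* is not transcribed.
So MibP is not produced.
No repressor is bound and MorS is active, so *qilL* is transcribed.
So QilL is produced and active.
Ornithine is absent, so FubH is inactive.
Required activator FubH is absent, so *dulG* is not transcribed.
So DulG is not produced.
Homoserine is absent, so ZorY is active.
No repressor is bound and QilL and ZorY are active, so *qilM* is transcribed.
→ *qilM* is ON in B.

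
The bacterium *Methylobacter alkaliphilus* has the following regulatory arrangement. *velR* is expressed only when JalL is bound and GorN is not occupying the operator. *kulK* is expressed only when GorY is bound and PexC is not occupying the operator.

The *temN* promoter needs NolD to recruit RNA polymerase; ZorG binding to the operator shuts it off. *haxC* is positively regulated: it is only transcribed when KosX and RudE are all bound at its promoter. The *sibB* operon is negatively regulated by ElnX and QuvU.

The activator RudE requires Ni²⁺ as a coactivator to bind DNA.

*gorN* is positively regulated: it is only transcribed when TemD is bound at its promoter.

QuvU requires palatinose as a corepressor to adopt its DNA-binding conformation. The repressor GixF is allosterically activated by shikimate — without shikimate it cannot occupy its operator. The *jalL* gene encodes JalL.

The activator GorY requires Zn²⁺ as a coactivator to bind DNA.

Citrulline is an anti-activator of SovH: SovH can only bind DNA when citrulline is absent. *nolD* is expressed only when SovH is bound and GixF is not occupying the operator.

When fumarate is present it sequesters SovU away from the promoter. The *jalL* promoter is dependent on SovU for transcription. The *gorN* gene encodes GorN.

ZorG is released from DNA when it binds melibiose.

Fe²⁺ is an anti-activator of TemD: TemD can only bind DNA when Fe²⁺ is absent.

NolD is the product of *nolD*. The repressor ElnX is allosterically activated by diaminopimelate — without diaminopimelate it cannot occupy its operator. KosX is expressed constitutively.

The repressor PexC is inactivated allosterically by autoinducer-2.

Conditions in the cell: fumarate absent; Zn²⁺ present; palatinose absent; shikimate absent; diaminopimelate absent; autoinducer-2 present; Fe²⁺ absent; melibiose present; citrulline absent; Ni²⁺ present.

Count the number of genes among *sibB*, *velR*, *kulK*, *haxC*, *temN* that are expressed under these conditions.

Diaminopimelate is absent, so ElnX is inactive.
Palatinose is absent, so QuvU is inactive.
With no repressor bound, *sibB* is transcribed.
→ *sibB* is ON.
Fe²⁺ is absent, so TemD is active.
No repressor is bound and TemD is active, so *gorN* is transcribed.
So GorN is produced and active.
Fumarate is absent, so SovU is active.
No repressor is bound and SovU is active, so *jalL* is transcribed.
So JalL is produced and active.
With repressor GorN bound, *velR* is not transcribed.
→ *velR* is OFF.
Zn²⁺ is present, so GorY is active.
Autoinducer-2 is present, so PexC is inactive.
No repressor is bound and GorY is active, so *kulK* is transcribed.
→ *kulK* is ON.
KosX is produced constitutively and is active.
Ni²⁺ is present, so RudE is active.
No repressor is bound and KosX and RudE are active, so *haxC* is transcribed.
→ *haxC* is ON.
Melibiose is present, so ZorG is inactive.
Citrulline is absent, so SovH is active.
Shikimate is absent, so GixF is inactive.
No repressor is bound and SovH is active, so *nolD* is transcribed.
So NolD is produced and active.
No repressor is bound and NolD is active, so *temN* is transcribed.
→ *temN* is ON.
4 of the 5 genes are transcribed.

4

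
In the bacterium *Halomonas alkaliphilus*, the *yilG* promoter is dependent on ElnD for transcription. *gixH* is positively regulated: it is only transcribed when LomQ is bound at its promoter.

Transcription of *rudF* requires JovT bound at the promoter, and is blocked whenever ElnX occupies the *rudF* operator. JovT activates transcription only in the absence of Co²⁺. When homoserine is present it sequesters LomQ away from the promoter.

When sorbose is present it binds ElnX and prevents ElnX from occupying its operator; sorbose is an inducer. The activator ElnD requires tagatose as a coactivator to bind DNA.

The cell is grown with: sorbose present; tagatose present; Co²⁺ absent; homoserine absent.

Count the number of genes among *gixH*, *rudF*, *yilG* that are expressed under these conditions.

Homoserine is absent, so LomQ is active.
No repressor is bound and LomQ is active, so *gixH* is transcribed.
→ *gixH* is ON.
Co²⁺ is absent, so JovT is active.
Sorbose is present, so ElnX is inactive.
No repressor is bound and JovT is active, so *rudF* is transcribed.
→ *rudF* is ON.
Tagatose is present, so ElnD is active.
No repressor is bound and ElnD is active, so *yilG* is transcribed.
→ *yilG* is ON.
3 of the 3 genes are transcribed.

3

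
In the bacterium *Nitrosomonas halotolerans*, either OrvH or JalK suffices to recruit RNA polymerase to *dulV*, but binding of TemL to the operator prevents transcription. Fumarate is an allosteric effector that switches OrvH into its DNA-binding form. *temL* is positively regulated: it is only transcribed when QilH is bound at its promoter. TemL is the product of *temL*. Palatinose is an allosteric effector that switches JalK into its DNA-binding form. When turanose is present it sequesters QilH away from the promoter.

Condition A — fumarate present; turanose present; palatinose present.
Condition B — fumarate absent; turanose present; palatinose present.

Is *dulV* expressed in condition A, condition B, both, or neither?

both

Condition A:
Fumarate is present, so OrvH is active.
Turanose is present, so QilH is inactive.
Required activator QilH is absent, so *temL* is not transcribed.
So TemL is not produced.
Palatinose is present, so JalK is active.
Activator OrvH is present, so *dulV* is transcribed.
→ *dulV* is ON in A.
Condition B:
Fumarate is absent, so OrvH is inactive.
Turanose is present, so QilH is inactive.
Required activator QilH is absent, so *temL* is not transcribed.
So TemL is not produced.
Palatinose is present, so JalK is active.
Activator JalK is present, so *dulV* is transcribed.
→ *dulV* is ON in B.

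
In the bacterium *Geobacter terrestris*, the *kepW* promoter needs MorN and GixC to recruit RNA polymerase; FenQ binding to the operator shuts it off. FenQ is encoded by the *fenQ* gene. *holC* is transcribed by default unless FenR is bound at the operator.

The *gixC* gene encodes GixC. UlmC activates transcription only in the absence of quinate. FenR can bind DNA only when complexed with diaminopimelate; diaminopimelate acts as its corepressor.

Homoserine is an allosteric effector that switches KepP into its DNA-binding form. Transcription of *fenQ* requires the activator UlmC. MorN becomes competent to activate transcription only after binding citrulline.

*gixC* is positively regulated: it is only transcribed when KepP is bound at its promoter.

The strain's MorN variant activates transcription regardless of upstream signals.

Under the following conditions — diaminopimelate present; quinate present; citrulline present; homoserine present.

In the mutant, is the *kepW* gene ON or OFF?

MorN is constitutively active in this strain.
Homoserine is present, so KepP is active.
No repressor is bound and KepP is active, so *gixC* is transcribed.
So GixC is produced and active.
Quinate is present, so UlmC is inactive.
Required activator UlmC is absent, so *fenQ* is not transcribed.
So FenQ is not produced.
No repressor is bound and MorN and GixC are active, so *kepW* is transcribed.

ON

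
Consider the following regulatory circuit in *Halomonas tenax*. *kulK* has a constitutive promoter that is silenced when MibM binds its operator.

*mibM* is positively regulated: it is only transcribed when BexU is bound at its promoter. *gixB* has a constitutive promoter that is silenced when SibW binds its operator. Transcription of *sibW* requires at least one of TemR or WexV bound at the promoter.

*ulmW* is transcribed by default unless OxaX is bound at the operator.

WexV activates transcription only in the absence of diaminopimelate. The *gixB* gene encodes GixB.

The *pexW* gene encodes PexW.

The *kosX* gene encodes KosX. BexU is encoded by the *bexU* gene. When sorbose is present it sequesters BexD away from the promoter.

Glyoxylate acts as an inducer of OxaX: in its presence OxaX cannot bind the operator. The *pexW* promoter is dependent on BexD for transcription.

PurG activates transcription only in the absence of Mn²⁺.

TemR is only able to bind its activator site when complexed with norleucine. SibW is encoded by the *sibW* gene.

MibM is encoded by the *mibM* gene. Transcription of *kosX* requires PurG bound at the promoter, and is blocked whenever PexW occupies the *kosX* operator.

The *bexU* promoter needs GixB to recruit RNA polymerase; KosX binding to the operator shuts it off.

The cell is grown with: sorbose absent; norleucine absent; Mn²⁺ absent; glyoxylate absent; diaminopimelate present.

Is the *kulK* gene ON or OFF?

Sorbose is absent, so BexD is active.
No repressor is bound and BexD is active, so *pexW* is transcribed.
So PexW is produced and active.
Mn²⁺ is absent, so PurG is active.
With repressor PexW bound, *kosX* is not transcribed.
So KosX is not produced.
Norleucine is absent, so TemR is inactive.
Diaminopimelate is present, so WexV is inactive.
No activator is available at the *sibW* promoter, so *sibW* is not transcribed.
So SibW is not produced.
With no repressor bound, *gixB* is transcribed.
So GixB is produced and active.
No repressor is bound and GixB is active, so *bexU* is transcribed.
So BexU is produced and active.
No repressor is bound and BexU is active, so *mibM* is transcribed.
So MibM is produced and active.
With repressor MibM bound, *kulK* is not transcribed.

OFF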